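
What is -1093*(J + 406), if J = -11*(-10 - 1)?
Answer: -576011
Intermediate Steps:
J = 121 (J = -11*(-11) = 121)
-1093*(J + 406) = -1093*(121 + 406) = -1093*527 = -576011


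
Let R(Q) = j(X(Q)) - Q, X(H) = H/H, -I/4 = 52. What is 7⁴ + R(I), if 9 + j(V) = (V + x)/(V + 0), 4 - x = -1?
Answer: 2606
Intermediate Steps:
x = 5 (x = 4 - 1*(-1) = 4 + 1 = 5)
I = -208 (I = -4*52 = -208)
X(H) = 1
j(V) = -9 + (5 + V)/V (j(V) = -9 + (V + 5)/(V + 0) = -9 + (5 + V)/V)
R(Q) = -3 - Q (R(Q) = (-8 + 5/1) - Q = (-8 + 5*1) - Q = (-8 + 5) - Q = -3 - Q)
7⁴ + R(I) = 7⁴ + (-3 - 1*(-208)) = 2401 + (-3 + 208) = 2401 + 205 = 2606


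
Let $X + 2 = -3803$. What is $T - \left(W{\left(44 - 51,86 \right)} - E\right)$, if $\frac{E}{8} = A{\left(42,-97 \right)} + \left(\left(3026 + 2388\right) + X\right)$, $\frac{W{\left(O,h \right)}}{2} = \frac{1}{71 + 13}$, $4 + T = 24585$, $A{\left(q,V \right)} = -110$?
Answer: $\frac{1536065}{42} \approx 36573.0$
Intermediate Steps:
$X = -3805$ ($X = -2 - 3803 = -3805$)
$T = 24581$ ($T = -4 + 24585 = 24581$)
$W{\left(O,h \right)} = \frac{1}{42}$ ($W{\left(O,h \right)} = \frac{2}{71 + 13} = \frac{2}{84} = 2 \cdot \frac{1}{84} = \frac{1}{42}$)
$E = 11992$ ($E = 8 \left(-110 + \left(\left(3026 + 2388\right) - 3805\right)\right) = 8 \left(-110 + \left(5414 - 3805\right)\right) = 8 \left(-110 + 1609\right) = 8 \cdot 1499 = 11992$)
$T - \left(W{\left(44 - 51,86 \right)} - E\right) = 24581 - \left(\frac{1}{42} - 11992\right) = 24581 - - \frac{503663}{42} = 24581 + \frac{503663}{42} = \frac{1536065}{42}$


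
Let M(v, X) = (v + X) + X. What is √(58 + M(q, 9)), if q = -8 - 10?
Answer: √58 ≈ 7.6158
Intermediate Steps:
q = -18
M(v, X) = v + 2*X (M(v, X) = (X + v) + X = v + 2*X)
√(58 + M(q, 9)) = √(58 + (-18 + 2*9)) = √(58 + (-18 + 18)) = √(58 + 0) = √58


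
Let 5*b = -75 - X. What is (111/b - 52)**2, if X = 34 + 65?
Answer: 10246401/3364 ≈ 3045.9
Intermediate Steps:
X = 99
b = -174/5 (b = (-75 - 1*99)/5 = (-75 - 99)/5 = (1/5)*(-174) = -174/5 ≈ -34.800)
(111/b - 52)**2 = (111/(-174/5) - 52)**2 = (111*(-5/174) - 52)**2 = (-185/58 - 52)**2 = (-3201/58)**2 = 10246401/3364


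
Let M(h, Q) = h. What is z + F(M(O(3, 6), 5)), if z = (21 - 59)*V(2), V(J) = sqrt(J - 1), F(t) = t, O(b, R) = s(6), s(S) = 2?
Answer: -36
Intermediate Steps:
O(b, R) = 2
V(J) = sqrt(-1 + J)
z = -38 (z = (21 - 59)*sqrt(-1 + 2) = -38*sqrt(1) = -38*1 = -38)
z + F(M(O(3, 6), 5)) = -38 + 2 = -36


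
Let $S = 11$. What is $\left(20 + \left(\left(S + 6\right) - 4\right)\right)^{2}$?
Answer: $1089$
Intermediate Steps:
$\left(20 + \left(\left(S + 6\right) - 4\right)\right)^{2} = \left(20 + \left(\left(11 + 6\right) - 4\right)\right)^{2} = \left(20 + \left(17 - 4\right)\right)^{2} = \left(20 + 13\right)^{2} = 33^{2} = 1089$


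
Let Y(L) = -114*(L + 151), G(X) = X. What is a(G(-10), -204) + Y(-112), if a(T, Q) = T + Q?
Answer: -4660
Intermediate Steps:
a(T, Q) = Q + T
Y(L) = -17214 - 114*L (Y(L) = -114*(151 + L) = -17214 - 114*L)
a(G(-10), -204) + Y(-112) = (-204 - 10) + (-17214 - 114*(-112)) = -214 + (-17214 + 12768) = -214 - 4446 = -4660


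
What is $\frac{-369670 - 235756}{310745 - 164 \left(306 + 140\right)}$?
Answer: $- \frac{605426}{237601} \approx -2.5481$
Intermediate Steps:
$\frac{-369670 - 235756}{310745 - 164 \left(306 + 140\right)} = - \frac{605426}{310745 - 73144} = - \frac{605426}{237601}$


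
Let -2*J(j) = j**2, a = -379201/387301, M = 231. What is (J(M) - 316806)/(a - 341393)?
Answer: 88688443291/88148152996 ≈ 1.0061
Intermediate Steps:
a = -379201/387301 (a = -379201*1/387301 = -379201/387301 ≈ -0.97909)
J(j) = -j**2/2
(J(M) - 316806)/(a - 341393) = (-1/2*231**2 - 316806)/(-379201/387301 - 341393) = (-1/2*53361 - 316806)/(-132222229494/387301) = (-53361/2 - 316806)*(-387301/132222229494) = -686973/2*(-387301/132222229494) = 88688443291/88148152996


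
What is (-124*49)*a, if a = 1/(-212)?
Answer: 1519/53 ≈ 28.660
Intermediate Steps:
a = -1/212 ≈ -0.0047170
(-124*49)*a = -124*49*(-1/212) = -6076*(-1/212) = 1519/53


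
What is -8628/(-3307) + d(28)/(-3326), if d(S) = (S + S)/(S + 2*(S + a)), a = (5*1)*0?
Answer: 43041785/16498623 ≈ 2.6088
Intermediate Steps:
a = 0 (a = 5*0 = 0)
d(S) = ⅔ (d(S) = (S + S)/(S + 2*(S + 0)) = (2*S)/(S + 2*S) = (2*S)/((3*S)) = (2*S)*(1/(3*S)) = ⅔)
-8628/(-3307) + d(28)/(-3326) = -8628/(-3307) + (⅔)/(-3326) = -8628*(-1/3307) + (⅔)*(-1/3326) = 8628/3307 - 1/4989 = 43041785/16498623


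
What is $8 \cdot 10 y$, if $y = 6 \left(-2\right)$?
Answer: $-960$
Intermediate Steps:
$y = -12$
$8 \cdot 10 y = 8 \cdot 10 \left(-12\right) = 80 \left(-12\right) = -960$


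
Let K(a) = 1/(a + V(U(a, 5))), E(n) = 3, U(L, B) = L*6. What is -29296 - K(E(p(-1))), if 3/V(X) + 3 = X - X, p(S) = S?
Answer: -58593/2 ≈ -29297.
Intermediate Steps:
U(L, B) = 6*L
V(X) = -1 (V(X) = 3/(-3 + (X - X)) = 3/(-3 + 0) = 3/(-3) = 3*(-⅓) = -1)
K(a) = 1/(-1 + a) (K(a) = 1/(a - 1) = 1/(-1 + a))
-29296 - K(E(p(-1))) = -29296 - 1/(-1 + 3) = -29296 - 1/2 = -29296 - 1*½ = -29296 - ½ = -58593/2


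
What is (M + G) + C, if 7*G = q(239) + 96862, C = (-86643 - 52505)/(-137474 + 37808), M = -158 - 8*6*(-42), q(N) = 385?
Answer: 784960681/49833 ≈ 15752.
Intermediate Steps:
M = 1858 (M = -158 - 48*(-42) = -158 + 2016 = 1858)
C = 69574/49833 (C = -139148/(-99666) = -139148*(-1/99666) = 69574/49833 ≈ 1.3961)
G = 97247/7 (G = (385 + 96862)/7 = (1/7)*97247 = 97247/7 ≈ 13892.)
(M + G) + C = (1858 + 97247/7) + 69574/49833 = 110253/7 + 69574/49833 = 784960681/49833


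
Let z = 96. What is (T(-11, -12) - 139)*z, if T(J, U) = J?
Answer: -14400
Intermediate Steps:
(T(-11, -12) - 139)*z = (-11 - 139)*96 = -150*96 = -14400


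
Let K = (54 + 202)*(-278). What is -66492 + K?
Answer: -137660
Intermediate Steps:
K = -71168 (K = 256*(-278) = -71168)
-66492 + K = -66492 - 71168 = -137660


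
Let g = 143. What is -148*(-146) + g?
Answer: 21751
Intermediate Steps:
-148*(-146) + g = -148*(-146) + 143 = 21608 + 143 = 21751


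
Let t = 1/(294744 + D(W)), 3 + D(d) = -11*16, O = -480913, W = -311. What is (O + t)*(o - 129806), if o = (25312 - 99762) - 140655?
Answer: 48860139803911884/294565 ≈ 1.6587e+11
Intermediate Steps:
D(d) = -179 (D(d) = -3 - 11*16 = -3 - 176 = -179)
t = 1/294565 (t = 1/(294744 - 179) = 1/294565 ≈ 3.3948e-6)
o = -215105 (o = -74450 - 140655 = -215105)
(O + t)*(o - 129806) = (-480913 + 1/294565)*(-215105 - 129806) = -141660137844/294565*(-344911) = 48860139803911884/294565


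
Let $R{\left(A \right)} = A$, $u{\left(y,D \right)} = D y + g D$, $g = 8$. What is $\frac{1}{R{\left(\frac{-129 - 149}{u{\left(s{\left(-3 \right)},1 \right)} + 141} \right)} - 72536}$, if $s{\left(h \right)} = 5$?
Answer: $- \frac{77}{5585411} \approx -1.3786 \cdot 10^{-5}$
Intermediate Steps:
$u{\left(y,D \right)} = 8 D + D y$ ($u{\left(y,D \right)} = D y + 8 D = 8 D + D y$)
$\frac{1}{R{\left(\frac{-129 - 149}{u{\left(s{\left(-3 \right)},1 \right)} + 141} \right)} - 72536} = \frac{1}{\frac{-129 - 149}{1 \left(8 + 5\right) + 141} - 72536} = \frac{1}{- \frac{278}{1 \cdot 13 + 141} - 72536} = \frac{1}{- \frac{278}{13 + 141} - 72536} = \frac{1}{- \frac{278}{154} - 72536} = \frac{1}{\left(-278\right) \frac{1}{154} - 72536} = \frac{1}{- \frac{139}{77} - 72536} = \frac{1}{- \frac{5585411}{77}} = - \frac{77}{5585411}$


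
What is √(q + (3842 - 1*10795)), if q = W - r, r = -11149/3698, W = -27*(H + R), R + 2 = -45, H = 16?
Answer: I*√45211638/86 ≈ 78.186*I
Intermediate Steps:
R = -47 (R = -2 - 45 = -47)
W = 837 (W = -27*(16 - 47) = -27*(-31) = 837)
r = -11149/3698 (r = -11149*1/3698 = -11149/3698 ≈ -3.0149)
q = 3106375/3698 (q = 837 - 1*(-11149/3698) = 837 + 11149/3698 = 3106375/3698 ≈ 840.01)
√(q + (3842 - 1*10795)) = √(3106375/3698 + (3842 - 1*10795)) = √(3106375/3698 + (3842 - 10795)) = √(3106375/3698 - 6953) = √(-22605819/3698) = I*√45211638/86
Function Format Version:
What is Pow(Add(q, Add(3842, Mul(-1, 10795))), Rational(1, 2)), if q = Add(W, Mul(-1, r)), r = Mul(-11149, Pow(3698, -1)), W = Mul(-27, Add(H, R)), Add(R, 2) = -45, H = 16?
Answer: Mul(Rational(1, 86), I, Pow(45211638, Rational(1, 2))) ≈ Mul(78.186, I)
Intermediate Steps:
R = -47 (R = Add(-2, -45) = -47)
W = 837 (W = Mul(-27, Add(16, -47)) = Mul(-27, -31) = 837)
r = Rational(-11149, 3698) (r = Mul(-11149, Rational(1, 3698)) = Rational(-11149, 3698) ≈ -3.0149)
q = Rational(3106375, 3698) (q = Add(837, Mul(-1, Rational(-11149, 3698))) = Add(837, Rational(11149, 3698)) = Rational(3106375, 3698) ≈ 840.01)
Pow(Add(q, Add(3842, Mul(-1, 10795))), Rational(1, 2)) = Pow(Add(Rational(3106375, 3698), Add(3842, Mul(-1, 10795))), Rational(1, 2)) = Pow(Add(Rational(3106375, 3698), Add(3842, -10795)), Rational(1, 2)) = Pow(Add(Rational(3106375, 3698), -6953), Rational(1, 2)) = Pow(Rational(-22605819, 3698), Rational(1, 2)) = Mul(Rational(1, 86), I, Pow(45211638, Rational(1, 2)))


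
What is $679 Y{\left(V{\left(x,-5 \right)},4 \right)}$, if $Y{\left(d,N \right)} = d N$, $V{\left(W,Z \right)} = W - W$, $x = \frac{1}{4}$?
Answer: $0$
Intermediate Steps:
$x = \frac{1}{4} \approx 0.25$
$V{\left(W,Z \right)} = 0$
$Y{\left(d,N \right)} = N d$
$679 Y{\left(V{\left(x,-5 \right)},4 \right)} = 679 \cdot 4 \cdot 0 = 679 \cdot 0 = 0$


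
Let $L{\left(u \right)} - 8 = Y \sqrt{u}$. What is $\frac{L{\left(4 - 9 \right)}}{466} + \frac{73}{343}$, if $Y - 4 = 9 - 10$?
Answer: $\frac{18381}{79919} + \frac{3 i \sqrt{5}}{466} \approx 0.23 + 0.014395 i$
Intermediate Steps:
$Y = 3$ ($Y = 4 + \left(9 - 10\right) = 4 - 1 = 3$)
$L{\left(u \right)} = 8 + 3 \sqrt{u}$
$\frac{L{\left(4 - 9 \right)}}{466} + \frac{73}{343} = \frac{8 + 3 \sqrt{4 - 9}}{466} + \frac{73}{343} = \left(8 + 3 \sqrt{-5}\right) \frac{1}{466} + 73 \cdot \frac{1}{343} = \left(8 + 3 i \sqrt{5}\right) \frac{1}{466} + \frac{73}{343} = \left(\frac{4}{233} + \frac{3 i \sqrt{5}}{466}\right) + \frac{73}{343} = \frac{18381}{79919} + \frac{3 i \sqrt{5}}{466}$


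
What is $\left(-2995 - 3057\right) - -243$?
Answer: $-5809$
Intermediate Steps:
$\left(-2995 - 3057\right) - -243 = -6052 + \left(\left(-346 + 502\right) + 87\right) = -6052 + \left(156 + 87\right) = -6052 + 243 = -5809$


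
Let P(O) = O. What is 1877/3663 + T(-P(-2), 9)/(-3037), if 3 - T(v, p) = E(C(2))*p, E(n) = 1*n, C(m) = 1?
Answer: 5722427/11124531 ≈ 0.51440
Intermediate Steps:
E(n) = n
T(v, p) = 3 - p
1877/3663 + T(-P(-2), 9)/(-3037) = 1877/3663 + (3 - 1*9)/(-3037) = 1877*(1/3663) + (3 - 9)*(-1/3037) = 1877/3663 - 6*(-1/3037) = 1877/3663 + 6/3037 = 5722427/11124531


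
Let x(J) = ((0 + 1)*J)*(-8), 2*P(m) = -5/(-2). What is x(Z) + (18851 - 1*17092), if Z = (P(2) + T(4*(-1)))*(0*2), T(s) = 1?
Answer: 1759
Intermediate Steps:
P(m) = 5/4 (P(m) = (-5/(-2))/2 = (-5*(-½))/2 = (½)*(5/2) = 5/4)
Z = 0 (Z = (5/4 + 1)*(0*2) = (9/4)*0 = 0)
x(J) = -8*J (x(J) = (1*J)*(-8) = J*(-8) = -8*J)
x(Z) + (18851 - 1*17092) = -8*0 + (18851 - 1*17092) = 0 + (18851 - 17092) = 0 + 1759 = 1759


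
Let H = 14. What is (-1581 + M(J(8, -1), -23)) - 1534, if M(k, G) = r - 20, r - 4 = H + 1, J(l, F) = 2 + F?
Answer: -3116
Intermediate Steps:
r = 19 (r = 4 + (14 + 1) = 4 + 15 = 19)
M(k, G) = -1 (M(k, G) = 19 - 20 = -1)
(-1581 + M(J(8, -1), -23)) - 1534 = (-1581 - 1) - 1534 = -1582 - 1534 = -3116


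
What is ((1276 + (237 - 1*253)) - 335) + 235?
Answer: 1160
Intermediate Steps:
((1276 + (237 - 1*253)) - 335) + 235 = ((1276 + (237 - 253)) - 335) + 235 = ((1276 - 16) - 335) + 235 = (1260 - 335) + 235 = 925 + 235 = 1160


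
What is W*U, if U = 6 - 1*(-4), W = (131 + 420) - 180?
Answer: 3710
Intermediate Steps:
W = 371 (W = 551 - 180 = 371)
U = 10 (U = 6 + 4 = 10)
W*U = 371*10 = 3710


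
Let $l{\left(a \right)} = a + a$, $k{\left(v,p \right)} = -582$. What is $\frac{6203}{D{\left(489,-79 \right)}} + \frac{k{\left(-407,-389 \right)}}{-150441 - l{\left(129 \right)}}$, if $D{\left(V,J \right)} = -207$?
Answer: $- \frac{311555141}{10398231} \approx -29.962$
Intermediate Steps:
$l{\left(a \right)} = 2 a$
$\frac{6203}{D{\left(489,-79 \right)}} + \frac{k{\left(-407,-389 \right)}}{-150441 - l{\left(129 \right)}} = \frac{6203}{-207} - \frac{582}{-150441 - 2 \cdot 129} = 6203 \left(- \frac{1}{207}\right) - \frac{582}{-150441 - 258} = - \frac{6203}{207} - \frac{582}{-150441 - 258} = - \frac{6203}{207} - \frac{582}{-150699} = - \frac{6203}{207} - - \frac{194}{50233} = - \frac{6203}{207} + \frac{194}{50233} = - \frac{311555141}{10398231}$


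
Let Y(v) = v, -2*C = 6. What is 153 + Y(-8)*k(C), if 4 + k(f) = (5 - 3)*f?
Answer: 233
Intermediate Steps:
C = -3 (C = -½*6 = -3)
k(f) = -4 + 2*f (k(f) = -4 + (5 - 3)*f = -4 + 2*f)
153 + Y(-8)*k(C) = 153 - 8*(-4 + 2*(-3)) = 153 - 8*(-4 - 6) = 153 - 8*(-10) = 153 + 80 = 233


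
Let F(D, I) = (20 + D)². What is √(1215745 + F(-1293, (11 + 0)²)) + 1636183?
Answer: 1636183 + √2836274 ≈ 1.6379e+6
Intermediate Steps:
√(1215745 + F(-1293, (11 + 0)²)) + 1636183 = √(1215745 + (20 - 1293)²) + 1636183 = √(1215745 + (-1273)²) + 1636183 = √(1215745 + 1620529) + 1636183 = √2836274 + 1636183 = 1636183 + √2836274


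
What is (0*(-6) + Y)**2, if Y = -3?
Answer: 9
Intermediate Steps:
(0*(-6) + Y)**2 = (0*(-6) - 3)**2 = (0 - 3)**2 = (-3)**2 = 9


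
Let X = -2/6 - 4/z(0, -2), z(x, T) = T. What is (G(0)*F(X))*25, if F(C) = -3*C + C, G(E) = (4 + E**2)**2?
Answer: -4000/3 ≈ -1333.3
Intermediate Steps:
X = 5/3 (X = -2/6 - 4/(-2) = -2*1/6 - 4*(-1/2) = -1/3 + 2 = 5/3 ≈ 1.6667)
F(C) = -2*C
(G(0)*F(X))*25 = ((4 + 0**2)**2*(-2*5/3))*25 = ((4 + 0)**2*(-10/3))*25 = (4**2*(-10/3))*25 = (16*(-10/3))*25 = -160/3*25 = -4000/3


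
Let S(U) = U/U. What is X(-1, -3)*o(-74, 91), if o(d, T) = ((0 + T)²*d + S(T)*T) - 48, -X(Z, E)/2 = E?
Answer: -3676506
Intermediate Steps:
S(U) = 1
X(Z, E) = -2*E
o(d, T) = -48 + T + d*T² (o(d, T) = ((0 + T)²*d + 1*T) - 48 = (T²*d + T) - 48 = (d*T² + T) - 48 = (T + d*T²) - 48 = -48 + T + d*T²)
X(-1, -3)*o(-74, 91) = (-2*(-3))*(-48 + 91 - 74*91²) = 6*(-48 + 91 - 74*8281) = 6*(-48 + 91 - 612794) = 6*(-612751) = -3676506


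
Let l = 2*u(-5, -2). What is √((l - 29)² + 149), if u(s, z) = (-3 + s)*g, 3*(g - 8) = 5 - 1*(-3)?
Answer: √360142/3 ≈ 200.04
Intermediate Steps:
g = 32/3 (g = 8 + (5 - 1*(-3))/3 = 8 + (5 + 3)/3 = 8 + (⅓)*8 = 8 + 8/3 = 32/3 ≈ 10.667)
u(s, z) = -32 + 32*s/3 (u(s, z) = (-3 + s)*(32/3) = -32 + 32*s/3)
l = -512/3 (l = 2*(-32 + (32/3)*(-5)) = 2*(-32 - 160/3) = 2*(-256/3) = -512/3 ≈ -170.67)
√((l - 29)² + 149) = √((-512/3 - 29)² + 149) = √((-599/3)² + 149) = √(358801/9 + 149) = √(360142/9) = √360142/3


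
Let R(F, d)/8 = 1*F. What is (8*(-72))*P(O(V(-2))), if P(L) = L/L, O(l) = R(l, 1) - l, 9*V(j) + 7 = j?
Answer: -576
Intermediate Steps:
R(F, d) = 8*F (R(F, d) = 8*(1*F) = 8*F)
V(j) = -7/9 + j/9
O(l) = 7*l (O(l) = 8*l - l = 7*l)
P(L) = 1
(8*(-72))*P(O(V(-2))) = (8*(-72))*1 = -576*1 = -576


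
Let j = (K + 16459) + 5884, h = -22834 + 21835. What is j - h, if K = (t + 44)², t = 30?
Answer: 28818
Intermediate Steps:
K = 5476 (K = (30 + 44)² = 74² = 5476)
h = -999
j = 27819 (j = (5476 + 16459) + 5884 = 21935 + 5884 = 27819)
j - h = 27819 - 1*(-999) = 27819 + 999 = 28818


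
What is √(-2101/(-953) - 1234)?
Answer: I*√1118727653/953 ≈ 35.097*I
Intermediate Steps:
√(-2101/(-953) - 1234) = √(-2101*(-1/953) - 1234) = √(2101/953 - 1234) = √(-1173901/953) = I*√1118727653/953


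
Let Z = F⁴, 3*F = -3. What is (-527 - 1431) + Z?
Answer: -1957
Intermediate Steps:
F = -1 (F = (⅓)*(-3) = -1)
Z = 1 (Z = (-1)⁴ = 1)
(-527 - 1431) + Z = (-527 - 1431) + 1 = -1958 + 1 = -1957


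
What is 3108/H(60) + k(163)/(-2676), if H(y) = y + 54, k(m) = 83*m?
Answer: 1129117/50844 ≈ 22.207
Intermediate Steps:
H(y) = 54 + y
3108/H(60) + k(163)/(-2676) = 3108/(54 + 60) + (83*163)/(-2676) = 3108/114 + 13529*(-1/2676) = 3108*(1/114) - 13529/2676 = 518/19 - 13529/2676 = 1129117/50844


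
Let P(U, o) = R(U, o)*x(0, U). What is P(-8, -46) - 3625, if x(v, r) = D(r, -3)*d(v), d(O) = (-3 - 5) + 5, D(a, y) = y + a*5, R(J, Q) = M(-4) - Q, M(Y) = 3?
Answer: 2696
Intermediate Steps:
R(J, Q) = 3 - Q
D(a, y) = y + 5*a
d(O) = -3 (d(O) = -8 + 5 = -3)
x(v, r) = 9 - 15*r (x(v, r) = (-3 + 5*r)*(-3) = 9 - 15*r)
P(U, o) = (3 - o)*(9 - 15*U)
P(-8, -46) - 3625 = 3*(-3 - 46)*(-3 + 5*(-8)) - 3625 = 3*(-49)*(-3 - 40) - 3625 = 3*(-49)*(-43) - 3625 = 6321 - 3625 = 2696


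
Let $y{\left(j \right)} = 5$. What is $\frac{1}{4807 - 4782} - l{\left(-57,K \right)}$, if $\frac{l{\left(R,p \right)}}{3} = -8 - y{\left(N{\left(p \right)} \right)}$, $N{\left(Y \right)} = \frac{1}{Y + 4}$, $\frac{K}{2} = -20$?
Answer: $\frac{976}{25} \approx 39.04$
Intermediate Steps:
$K = -40$ ($K = 2 \left(-20\right) = -40$)
$N{\left(Y \right)} = \frac{1}{4 + Y}$
$l{\left(R,p \right)} = -39$ ($l{\left(R,p \right)} = 3 \left(-8 - 5\right) = 3 \left(-13\right) = -39$)
$\frac{1}{4807 - 4782} - l{\left(-57,K \right)} = \frac{1}{4807 - 4782} - -39 = \frac{1}{25} + 39 = \frac{976}{25}$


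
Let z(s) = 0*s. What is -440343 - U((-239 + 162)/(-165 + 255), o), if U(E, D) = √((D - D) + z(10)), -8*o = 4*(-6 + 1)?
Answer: -440343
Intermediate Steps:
z(s) = 0
o = 5/2 (o = -(-6 + 1)/2 = -(-5)/2 = -⅛*(-20) = 5/2 ≈ 2.5000)
U(E, D) = 0 (U(E, D) = √((D - D) + 0) = √(0 + 0) = √0 = 0)
-440343 - U((-239 + 162)/(-165 + 255), o) = -440343 - 1*0 = -440343 + 0 = -440343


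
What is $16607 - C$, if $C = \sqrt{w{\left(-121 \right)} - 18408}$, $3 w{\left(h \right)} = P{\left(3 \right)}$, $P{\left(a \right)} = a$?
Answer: $16607 - i \sqrt{18407} \approx 16607.0 - 135.67 i$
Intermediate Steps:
$w{\left(h \right)} = 1$ ($w{\left(h \right)} = \frac{1}{3} \cdot 3 = 1$)
$C = i \sqrt{18407}$ ($C = \sqrt{1 - 18408} = \sqrt{-18407} = i \sqrt{18407} \approx 135.67 i$)
$16607 - C = 16607 - i \sqrt{18407}$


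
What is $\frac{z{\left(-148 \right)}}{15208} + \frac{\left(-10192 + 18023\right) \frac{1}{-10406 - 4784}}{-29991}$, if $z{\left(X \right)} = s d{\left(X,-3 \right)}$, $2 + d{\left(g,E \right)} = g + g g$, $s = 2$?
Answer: $\frac{1238797919698}{433012907145} \approx 2.8609$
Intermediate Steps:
$d{\left(g,E \right)} = -2 + g + g^{2}$ ($d{\left(g,E \right)} = -2 + \left(g + g g\right) = -2 + \left(g + g^{2}\right) = -2 + g + g^{2}$)
$z{\left(X \right)} = -4 + 2 X + 2 X^{2}$ ($z{\left(X \right)} = 2 \left(-2 + X + X^{2}\right) = -4 + 2 X + 2 X^{2}$)
$\frac{z{\left(-148 \right)}}{15208} + \frac{\left(-10192 + 18023\right) \frac{1}{-10406 - 4784}}{-29991} = \frac{-4 + 2 \left(-148\right) + 2 \left(-148\right)^{2}}{15208} + \frac{\left(-10192 + 18023\right) \frac{1}{-10406 - 4784}}{-29991} = \left(-4 - 296 + 2 \cdot 21904\right) \frac{1}{15208} + \frac{7831}{-15190} \left(- \frac{1}{29991}\right) = \left(-4 - 296 + 43808\right) \frac{1}{15208} + 7831 \left(- \frac{1}{15190}\right) \left(- \frac{1}{29991}\right) = 43508 \cdot \frac{1}{15208} - - \frac{7831}{455563290} = \frac{10877}{3802} + \frac{7831}{455563290} = \frac{1238797919698}{433012907145}$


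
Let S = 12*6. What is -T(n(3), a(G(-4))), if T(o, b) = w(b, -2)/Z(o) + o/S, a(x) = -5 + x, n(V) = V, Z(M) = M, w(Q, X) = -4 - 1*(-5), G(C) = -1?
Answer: -3/8 ≈ -0.37500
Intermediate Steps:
w(Q, X) = 1 (w(Q, X) = -4 + 5 = 1)
S = 72
T(o, b) = 1/o + o/72
-T(n(3), a(G(-4))) = -(1/3 + (1/72)*3) = -(1/3 + 1/24) = -1*3/8 = -3/8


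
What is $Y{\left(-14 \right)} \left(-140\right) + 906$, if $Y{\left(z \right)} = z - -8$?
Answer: $1746$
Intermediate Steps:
$Y{\left(z \right)} = 8 + z$ ($Y{\left(z \right)} = z + 8 = 8 + z$)
$Y{\left(-14 \right)} \left(-140\right) + 906 = \left(8 - 14\right) \left(-140\right) + 906 = \left(-6\right) \left(-140\right) + 906 = 840 + 906 = 1746$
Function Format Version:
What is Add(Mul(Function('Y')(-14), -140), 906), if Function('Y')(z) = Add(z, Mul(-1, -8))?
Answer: 1746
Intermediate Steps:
Function('Y')(z) = Add(8, z) (Function('Y')(z) = Add(z, 8) = Add(8, z))
Add(Mul(Function('Y')(-14), -140), 906) = Add(Mul(Add(8, -14), -140), 906) = Add(Mul(-6, -140), 906) = Add(840, 906) = 1746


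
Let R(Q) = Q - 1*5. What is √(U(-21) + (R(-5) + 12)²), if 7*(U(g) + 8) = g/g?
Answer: 3*I*√21/7 ≈ 1.964*I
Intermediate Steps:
U(g) = -55/7 (U(g) = -8 + (g/g)/7 = -8 + (⅐)*1 = -8 + ⅐ = -55/7)
R(Q) = -5 + Q (R(Q) = Q - 5 = -5 + Q)
√(U(-21) + (R(-5) + 12)²) = √(-55/7 + ((-5 - 5) + 12)²) = √(-55/7 + (-10 + 12)²) = √(-55/7 + 2²) = √(-55/7 + 4) = √(-27/7) = 3*I*√21/7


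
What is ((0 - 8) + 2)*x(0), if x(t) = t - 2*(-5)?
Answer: -60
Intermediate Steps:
x(t) = 10 + t (x(t) = t + 10 = 10 + t)
((0 - 8) + 2)*x(0) = ((0 - 8) + 2)*(10 + 0) = (-8 + 2)*10 = -6*10 = -60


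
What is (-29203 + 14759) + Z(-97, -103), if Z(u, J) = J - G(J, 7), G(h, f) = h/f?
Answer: -101726/7 ≈ -14532.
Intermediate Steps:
Z(u, J) = 6*J/7 (Z(u, J) = J - J/7 = 6*J/7)
(-29203 + 14759) + Z(-97, -103) = (-29203 + 14759) + (6/7)*(-103) = -14444 - 618/7 = -101726/7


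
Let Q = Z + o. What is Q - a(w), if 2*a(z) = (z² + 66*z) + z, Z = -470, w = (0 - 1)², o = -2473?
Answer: -2977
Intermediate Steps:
w = 1 (w = (-1)² = 1)
Q = -2943 (Q = -470 - 2473 = -2943)
a(z) = z²/2 + 67*z/2 (a(z) = ((z² + 66*z) + z)/2 = (z² + 67*z)/2 = z²/2 + 67*z/2)
Q - a(w) = -2943 - (67 + 1)/2 = -2943 - 68/2 = -2943 - 1*34 = -2943 - 34 = -2977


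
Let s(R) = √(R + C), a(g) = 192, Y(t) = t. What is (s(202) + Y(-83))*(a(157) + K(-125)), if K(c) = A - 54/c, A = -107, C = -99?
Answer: -886357/125 + 10679*√103/125 ≈ -6223.8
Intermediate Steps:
s(R) = √(-99 + R) (s(R) = √(R - 99) = √(-99 + R))
K(c) = -107 - 54/c
(s(202) + Y(-83))*(a(157) + K(-125)) = (√(-99 + 202) - 83)*(192 + (-107 - 54/(-125))) = (√103 - 83)*(192 + (-107 - 54*(-1/125))) = (-83 + √103)*(192 + (-107 + 54/125)) = (-83 + √103)*(192 - 13321/125) = (-83 + √103)*(10679/125) = -886357/125 + 10679*√103/125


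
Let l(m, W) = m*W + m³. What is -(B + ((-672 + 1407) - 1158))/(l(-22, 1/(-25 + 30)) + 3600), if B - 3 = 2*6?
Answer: -340/5877 ≈ -0.057853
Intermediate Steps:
B = 15 (B = 3 + 2*6 = 3 + 12 = 15)
l(m, W) = m³ + W*m (l(m, W) = W*m + m³ = m³ + W*m)
-(B + ((-672 + 1407) - 1158))/(l(-22, 1/(-25 + 30)) + 3600) = -(15 + ((-672 + 1407) - 1158))/(-22*(1/(-25 + 30) + (-22)²) + 3600) = -(15 + (735 - 1158))/(-22*(1/5 + 484) + 3600) = -(15 - 423)/(-22*(⅕ + 484) + 3600) = -(-408)/(-22*2421/5 + 3600) = -(-408)/(-53262/5 + 3600) = -(-408)/(-35262/5) = -(-408)*(-5)/35262 = -1*340/5877 = -340/5877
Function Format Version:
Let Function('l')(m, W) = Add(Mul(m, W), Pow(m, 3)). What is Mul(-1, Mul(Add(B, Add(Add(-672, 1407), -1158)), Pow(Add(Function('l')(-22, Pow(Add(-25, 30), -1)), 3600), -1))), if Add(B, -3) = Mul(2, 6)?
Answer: Rational(-340, 5877) ≈ -0.057853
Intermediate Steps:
B = 15 (B = Add(3, Mul(2, 6)) = Add(3, 12) = 15)
Function('l')(m, W) = Add(Pow(m, 3), Mul(W, m)) (Function('l')(m, W) = Add(Mul(W, m), Pow(m, 3)) = Add(Pow(m, 3), Mul(W, m)))
Mul(-1, Mul(Add(B, Add(Add(-672, 1407), -1158)), Pow(Add(Function('l')(-22, Pow(Add(-25, 30), -1)), 3600), -1))) = Mul(-1, Mul(Add(15, Add(Add(-672, 1407), -1158)), Pow(Add(Mul(-22, Add(Pow(Add(-25, 30), -1), Pow(-22, 2))), 3600), -1))) = Mul(-1, Mul(Add(15, Add(735, -1158)), Pow(Add(Mul(-22, Add(Pow(5, -1), 484)), 3600), -1))) = Mul(-1, Mul(Add(15, -423), Pow(Add(Mul(-22, Add(Rational(1, 5), 484)), 3600), -1))) = Mul(-1, Mul(-408, Pow(Add(Mul(-22, Rational(2421, 5)), 3600), -1))) = Mul(-1, Mul(-408, Pow(Add(Rational(-53262, 5), 3600), -1))) = Mul(-1, Mul(-408, Pow(Rational(-35262, 5), -1))) = Mul(-1, Mul(-408, Rational(-5, 35262))) = Mul(-1, Rational(340, 5877)) = Rational(-340, 5877)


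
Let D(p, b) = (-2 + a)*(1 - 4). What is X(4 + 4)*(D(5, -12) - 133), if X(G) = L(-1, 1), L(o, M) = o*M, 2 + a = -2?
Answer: 115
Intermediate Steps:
a = -4 (a = -2 - 2 = -4)
D(p, b) = 18 (D(p, b) = (-2 - 4)*(1 - 4) = -6*(-3) = 18)
L(o, M) = M*o
X(G) = -1 (X(G) = 1*(-1) = -1)
X(4 + 4)*(D(5, -12) - 133) = -(18 - 133) = -1*(-115) = 115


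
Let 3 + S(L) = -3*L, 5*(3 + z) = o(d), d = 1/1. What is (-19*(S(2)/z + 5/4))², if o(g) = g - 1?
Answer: 104329/16 ≈ 6520.6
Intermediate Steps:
d = 1
o(g) = -1 + g
z = -3 (z = -3 + (-1 + 1)/5 = -3 + (⅕)*0 = -3 + 0 = -3)
S(L) = -3 - 3*L
(-19*(S(2)/z + 5/4))² = (-19*((-3 - 3*2)/(-3) + 5/4))² = (-19*((-3 - 6)*(-⅓) + 5*(¼)))² = (-19*(-9*(-⅓) + 5/4))² = (-19*(3 + 5/4))² = (-19*17/4)² = (-323/4)² = 104329/16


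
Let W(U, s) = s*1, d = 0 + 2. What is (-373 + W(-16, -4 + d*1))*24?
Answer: -9000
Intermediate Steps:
d = 2
W(U, s) = s
(-373 + W(-16, -4 + d*1))*24 = (-373 + (-4 + 2*1))*24 = (-373 + (-4 + 2))*24 = (-373 - 2)*24 = -375*24 = -9000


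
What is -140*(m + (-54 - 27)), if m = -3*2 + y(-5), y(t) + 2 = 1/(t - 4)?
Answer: 112280/9 ≈ 12476.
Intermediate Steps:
y(t) = -2 + 1/(-4 + t) (y(t) = -2 + 1/(t - 4) = -2 + 1/(-4 + t))
m = -73/9 (m = -3*2 + (9 - 2*(-5))/(-4 - 5) = -6 + (9 + 10)/(-9) = -6 - 1/9*19 = -6 - 19/9 = -73/9 ≈ -8.1111)
-140*(m + (-54 - 27)) = -140*(-73/9 + (-54 - 27)) = -140*(-73/9 - 81) = -140*(-802/9) = 112280/9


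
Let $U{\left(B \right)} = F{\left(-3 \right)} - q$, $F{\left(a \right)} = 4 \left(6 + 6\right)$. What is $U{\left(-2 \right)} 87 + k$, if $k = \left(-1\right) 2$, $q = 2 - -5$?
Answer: $3565$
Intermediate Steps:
$F{\left(a \right)} = 48$ ($F{\left(a \right)} = 4 \cdot 12 = 48$)
$q = 7$ ($q = 2 + 5 = 7$)
$U{\left(B \right)} = 41$ ($U{\left(B \right)} = 48 - 7 = 41$)
$k = -2$
$U{\left(-2 \right)} 87 + k = 41 \cdot 87 - 2 = 3567 - 2 = 3565$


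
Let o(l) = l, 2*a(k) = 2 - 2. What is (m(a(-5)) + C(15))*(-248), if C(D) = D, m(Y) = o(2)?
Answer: -4216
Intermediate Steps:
a(k) = 0 (a(k) = (2 - 2)/2 = (1/2)*0 = 0)
m(Y) = 2
(m(a(-5)) + C(15))*(-248) = (2 + 15)*(-248) = 17*(-248) = -4216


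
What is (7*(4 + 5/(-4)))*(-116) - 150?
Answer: -2383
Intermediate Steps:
(7*(4 + 5/(-4)))*(-116) - 150 = (7*(4 + 5*(-1/4)))*(-116) - 150 = (7*(4 - 5/4))*(-116) - 150 = (7*(11/4))*(-116) - 150 = (77/4)*(-116) - 150 = -2233 - 150 = -2383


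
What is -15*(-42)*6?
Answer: 3780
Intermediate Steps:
-15*(-42)*6 = 630*6 = 3780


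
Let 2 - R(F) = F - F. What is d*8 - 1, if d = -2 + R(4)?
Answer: -1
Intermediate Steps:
R(F) = 2 (R(F) = 2 - (F - F) = 2 - 1*0 = 2 + 0 = 2)
d = 0 (d = -2 + 2 = 0)
d*8 - 1 = 0*8 - 1 = 0 - 1 = -1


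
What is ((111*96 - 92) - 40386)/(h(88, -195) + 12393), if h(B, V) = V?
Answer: -14911/6099 ≈ -2.4448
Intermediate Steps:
((111*96 - 92) - 40386)/(h(88, -195) + 12393) = ((111*96 - 92) - 40386)/(-195 + 12393) = ((10656 - 92) - 40386)/12198 = (10564 - 40386)*(1/12198) = -29822*1/12198 = -14911/6099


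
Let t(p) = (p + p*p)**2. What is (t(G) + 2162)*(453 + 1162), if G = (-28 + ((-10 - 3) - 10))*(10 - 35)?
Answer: 4274587833641630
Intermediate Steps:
G = 1275 (G = (-28 + (-13 - 10))*(-25) = (-28 - 23)*(-25) = -51*(-25) = 1275)
t(p) = (p + p**2)**2
(t(G) + 2162)*(453 + 1162) = (1275**2*(1 + 1275)**2 + 2162)*(453 + 1162) = (1625625*1276**2 + 2162)*1615 = (1625625*1628176 + 2162)*1615 = (2646803610000 + 2162)*1615 = 2646803612162*1615 = 4274587833641630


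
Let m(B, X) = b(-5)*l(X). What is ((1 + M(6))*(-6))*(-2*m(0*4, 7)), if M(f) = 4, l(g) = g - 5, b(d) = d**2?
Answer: 3000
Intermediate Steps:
l(g) = -5 + g
m(B, X) = -125 + 25*X (m(B, X) = (-5)**2*(-5 + X) = 25*(-5 + X) = -125 + 25*X)
((1 + M(6))*(-6))*(-2*m(0*4, 7)) = ((1 + 4)*(-6))*(-2*(-125 + 25*7)) = (5*(-6))*(-2*(-125 + 175)) = -(-60)*50 = -30*(-100) = 3000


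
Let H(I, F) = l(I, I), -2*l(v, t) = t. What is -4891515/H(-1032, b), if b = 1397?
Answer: -1630505/172 ≈ -9479.7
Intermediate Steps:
l(v, t) = -t/2
H(I, F) = -I/2
-4891515/H(-1032, b) = -4891515/((-1/2*(-1032))) = -4891515/516 = -4891515*1/516 = -1630505/172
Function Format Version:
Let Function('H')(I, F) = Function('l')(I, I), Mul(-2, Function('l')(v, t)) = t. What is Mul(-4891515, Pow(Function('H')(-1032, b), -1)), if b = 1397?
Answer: Rational(-1630505, 172) ≈ -9479.7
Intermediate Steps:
Function('l')(v, t) = Mul(Rational(-1, 2), t)
Function('H')(I, F) = Mul(Rational(-1, 2), I)
Mul(-4891515, Pow(Function('H')(-1032, b), -1)) = Mul(-4891515, Pow(Mul(Rational(-1, 2), -1032), -1)) = Mul(-4891515, Pow(516, -1)) = Mul(-4891515, Rational(1, 516)) = Rational(-1630505, 172)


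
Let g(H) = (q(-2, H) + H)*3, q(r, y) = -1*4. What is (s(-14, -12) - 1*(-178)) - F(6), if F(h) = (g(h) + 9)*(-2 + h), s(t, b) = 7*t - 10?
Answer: 10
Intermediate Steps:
q(r, y) = -4
g(H) = -12 + 3*H (g(H) = (-4 + H)*3 = -12 + 3*H)
s(t, b) = -10 + 7*t
F(h) = (-3 + 3*h)*(-2 + h) (F(h) = ((-12 + 3*h) + 9)*(-2 + h) = (-3 + 3*h)*(-2 + h))
(s(-14, -12) - 1*(-178)) - F(6) = ((-10 + 7*(-14)) - 1*(-178)) - (6 + 3*6 + 3*6*(-4 + 6)) = ((-10 - 98) + 178) - (6 + 18 + 3*6*2) = (-108 + 178) - (6 + 18 + 36) = 70 - 1*60 = 70 - 60 = 10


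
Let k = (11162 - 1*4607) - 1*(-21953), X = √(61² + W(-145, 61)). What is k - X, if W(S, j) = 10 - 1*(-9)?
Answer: 28508 - 2*√935 ≈ 28447.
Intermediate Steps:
W(S, j) = 19 (W(S, j) = 10 + 9 = 19)
X = 2*√935 (X = √(61² + 19) = √(3721 + 19) = √3740 = 2*√935 ≈ 61.156)
k = 28508 (k = (11162 - 4607) + 21953 = 6555 + 21953 = 28508)
k - X = 28508 - 2*√935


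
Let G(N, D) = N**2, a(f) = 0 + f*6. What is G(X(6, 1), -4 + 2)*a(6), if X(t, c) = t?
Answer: 1296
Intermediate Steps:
a(f) = 6*f (a(f) = 0 + 6*f = 6*f)
G(X(6, 1), -4 + 2)*a(6) = 6**2*(6*6) = 36*36 = 1296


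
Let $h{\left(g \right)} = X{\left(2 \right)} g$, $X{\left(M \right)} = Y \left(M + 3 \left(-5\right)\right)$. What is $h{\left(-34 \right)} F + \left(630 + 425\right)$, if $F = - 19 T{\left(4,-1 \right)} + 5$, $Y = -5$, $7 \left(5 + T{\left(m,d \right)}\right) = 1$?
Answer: $- \frac{1497625}{7} \approx -2.1395 \cdot 10^{5}$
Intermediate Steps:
$T{\left(m,d \right)} = - \frac{34}{7}$ ($T{\left(m,d \right)} = -5 + \frac{1}{7} \cdot 1 = -5 + \frac{1}{7} = - \frac{34}{7}$)
$X{\left(M \right)} = 75 - 5 M$ ($X{\left(M \right)} = - 5 \left(M + 3 \left(-5\right)\right) = - 5 \left(M - 15\right) = - 5 \left(-15 + M\right) = 75 - 5 M$)
$h{\left(g \right)} = 65 g$ ($h{\left(g \right)} = \left(75 - 10\right) g = 65 g$)
$F = \frac{681}{7}$ ($F = \left(-19\right) \left(- \frac{34}{7}\right) + 5 = \frac{646}{7} + 5 = \frac{681}{7} \approx 97.286$)
$h{\left(-34 \right)} F + \left(630 + 425\right) = 65 \left(-34\right) \frac{681}{7} + \left(630 + 425\right) = \left(-2210\right) \frac{681}{7} + 1055 = - \frac{1505010}{7} + 1055 = - \frac{1497625}{7}$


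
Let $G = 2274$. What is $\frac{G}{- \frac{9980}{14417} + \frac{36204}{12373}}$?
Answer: $\frac{202819812117}{199235264} \approx 1018.0$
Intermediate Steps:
$\frac{G}{- \frac{9980}{14417} + \frac{36204}{12373}} = \frac{2274}{- \frac{9980}{14417} + \frac{36204}{12373}} = \frac{2274}{\frac{398470528}{178381541}} = 2274 \cdot \frac{178381541}{398470528} = \frac{202819812117}{199235264}$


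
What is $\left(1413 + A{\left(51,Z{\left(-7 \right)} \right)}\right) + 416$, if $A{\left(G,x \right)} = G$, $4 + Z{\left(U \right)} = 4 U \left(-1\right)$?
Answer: $1880$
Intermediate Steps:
$Z{\left(U \right)} = -4 - 4 U$ ($Z{\left(U \right)} = -4 + 4 U \left(-1\right) = -4 - 4 U$)
$\left(1413 + A{\left(51,Z{\left(-7 \right)} \right)}\right) + 416 = \left(1413 + 51\right) + 416 = 1464 + 416 = 1880$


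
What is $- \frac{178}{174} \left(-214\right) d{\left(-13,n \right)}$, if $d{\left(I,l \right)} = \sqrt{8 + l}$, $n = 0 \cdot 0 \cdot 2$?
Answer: $\frac{38092 \sqrt{2}}{87} \approx 619.2$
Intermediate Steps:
$n = 0$ ($n = 0 \cdot 2 = 0$)
$- \frac{178}{174} \left(-214\right) d{\left(-13,n \right)} = - \frac{178}{174} \left(-214\right) \sqrt{8 + 0} = \left(-178\right) \frac{1}{174} \left(-214\right) \sqrt{8} = \left(- \frac{89}{87}\right) \left(-214\right) 2 \sqrt{2} = \frac{19046 \cdot 2 \sqrt{2}}{87} = \frac{38092 \sqrt{2}}{87}$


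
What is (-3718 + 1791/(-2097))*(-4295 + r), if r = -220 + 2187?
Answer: 2017195704/233 ≈ 8.6575e+6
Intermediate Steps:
r = 1967
(-3718 + 1791/(-2097))*(-4295 + r) = (-3718 + 1791/(-2097))*(-4295 + 1967) = (-3718 + 1791*(-1/2097))*(-2328) = (-3718 - 199/233)*(-2328) = -866493/233*(-2328) = 2017195704/233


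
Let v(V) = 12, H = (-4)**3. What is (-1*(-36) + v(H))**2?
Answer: 2304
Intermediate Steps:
H = -64
(-1*(-36) + v(H))**2 = (-1*(-36) + 12)**2 = (36 + 12)**2 = 48**2 = 2304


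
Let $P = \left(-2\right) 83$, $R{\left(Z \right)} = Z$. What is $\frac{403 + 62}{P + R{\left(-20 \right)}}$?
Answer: $- \frac{5}{2} \approx -2.5$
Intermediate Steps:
$P = -166$
$\frac{403 + 62}{P + R{\left(-20 \right)}} = \frac{403 + 62}{-166 - 20} = \frac{465}{-186} = 465 \left(- \frac{1}{186}\right) = - \frac{5}{2}$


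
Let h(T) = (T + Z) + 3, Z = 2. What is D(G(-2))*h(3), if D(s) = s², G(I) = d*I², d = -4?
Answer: 2048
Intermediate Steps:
G(I) = -4*I²
h(T) = 5 + T (h(T) = (T + 2) + 3 = (2 + T) + 3 = 5 + T)
D(G(-2))*h(3) = (-4*(-2)²)²*(5 + 3) = (-4*4)²*8 = (-16)²*8 = 256*8 = 2048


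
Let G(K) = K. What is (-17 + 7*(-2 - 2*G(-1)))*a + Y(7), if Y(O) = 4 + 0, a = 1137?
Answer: -19325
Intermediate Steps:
Y(O) = 4
(-17 + 7*(-2 - 2*G(-1)))*a + Y(7) = (-17 + 7*(-2 - 2*(-1)))*1137 + 4 = (-17 + 7*(-2 + 2))*1137 + 4 = (-17 + 7*0)*1137 + 4 = (-17 + 0)*1137 + 4 = -17*1137 + 4 = -19329 + 4 = -19325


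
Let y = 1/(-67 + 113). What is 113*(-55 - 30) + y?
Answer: -441829/46 ≈ -9605.0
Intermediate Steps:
y = 1/46 ≈ 0.021739
113*(-55 - 30) + y = 113*(-55 - 30) + 1/46 = 113*(-85) + 1/46 = -9605 + 1/46 = -441829/46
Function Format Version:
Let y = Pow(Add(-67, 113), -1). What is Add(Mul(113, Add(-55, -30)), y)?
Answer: Rational(-441829, 46) ≈ -9605.0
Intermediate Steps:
y = Rational(1, 46) (y = Pow(46, -1) = Rational(1, 46) ≈ 0.021739)
Add(Mul(113, Add(-55, -30)), y) = Add(Mul(113, Add(-55, -30)), Rational(1, 46)) = Add(Mul(113, -85), Rational(1, 46)) = Add(-9605, Rational(1, 46)) = Rational(-441829, 46)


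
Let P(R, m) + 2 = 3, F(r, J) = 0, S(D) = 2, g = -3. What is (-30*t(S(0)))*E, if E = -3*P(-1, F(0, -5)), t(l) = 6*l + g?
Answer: 810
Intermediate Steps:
P(R, m) = 1 (P(R, m) = -2 + 3 = 1)
t(l) = -3 + 6*l (t(l) = 6*l - 3 = -3 + 6*l)
E = -3 (E = -3*1 = -3)
(-30*t(S(0)))*E = -30*(-3 + 6*2)*(-3) = -30*(-3 + 12)*(-3) = -30*9*(-3) = -270*(-3) = 810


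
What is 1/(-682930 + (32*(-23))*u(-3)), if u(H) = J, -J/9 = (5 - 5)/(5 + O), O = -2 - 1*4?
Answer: -1/682930 ≈ -1.4643e-6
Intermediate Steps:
O = -6 (O = -2 - 4 = -6)
J = 0 (J = -9*(5 - 5)/(5 - 6) = -0/(-1) = -0*(-1) = -9*0 = 0)
u(H) = 0
1/(-682930 + (32*(-23))*u(-3)) = 1/(-682930 + (32*(-23))*0) = 1/(-682930 - 736*0) = 1/(-682930 + 0) = 1/(-682930) = -1/682930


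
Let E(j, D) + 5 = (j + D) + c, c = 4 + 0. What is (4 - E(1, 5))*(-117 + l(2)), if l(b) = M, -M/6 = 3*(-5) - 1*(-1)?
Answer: 33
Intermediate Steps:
c = 4
E(j, D) = -1 + D + j (E(j, D) = -5 + ((j + D) + 4) = -5 + ((D + j) + 4) = -5 + (4 + D + j) = -1 + D + j)
M = 84 (M = -6*(3*(-5) - 1*(-1)) = -6*(-15 + 1) = -6*(-14) = 84)
l(b) = 84
(4 - E(1, 5))*(-117 + l(2)) = (4 - (-1 + 5 + 1))*(-117 + 84) = (4 - 1*5)*(-33) = (4 - 5)*(-33) = -1*(-33) = 33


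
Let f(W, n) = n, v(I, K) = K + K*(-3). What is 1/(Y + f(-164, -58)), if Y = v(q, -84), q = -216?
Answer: 1/110 ≈ 0.0090909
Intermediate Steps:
v(I, K) = -2*K (v(I, K) = K - 3*K = -2*K)
Y = 168 (Y = -2*(-84) = 168)
1/(Y + f(-164, -58)) = 1/(168 - 58) = 1/110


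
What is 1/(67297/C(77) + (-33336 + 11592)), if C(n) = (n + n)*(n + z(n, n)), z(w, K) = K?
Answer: -23716/515613407 ≈ -4.5996e-5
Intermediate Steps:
C(n) = 4*n² (C(n) = (n + n)*(n + n) = (2*n)*(2*n) = 4*n²)
1/(67297/C(77) + (-33336 + 11592)) = 1/(67297/((4*77²)) + (-33336 + 11592)) = 1/(67297/((4*5929)) - 21744) = 1/(67297/23716 - 21744) = 1/(-515613407/23716) = -23716/515613407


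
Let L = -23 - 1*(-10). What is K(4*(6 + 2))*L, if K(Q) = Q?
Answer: -416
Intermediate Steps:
L = -13 (L = -23 + 10 = -13)
K(4*(6 + 2))*L = (4*(6 + 2))*(-13) = (4*8)*(-13) = 32*(-13) = -416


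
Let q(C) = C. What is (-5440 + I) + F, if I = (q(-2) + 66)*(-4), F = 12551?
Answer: 6855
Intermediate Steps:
I = -256 (I = (-2 + 66)*(-4) = 64*(-4) = -256)
(-5440 + I) + F = (-5440 - 256) + 12551 = -5696 + 12551 = 6855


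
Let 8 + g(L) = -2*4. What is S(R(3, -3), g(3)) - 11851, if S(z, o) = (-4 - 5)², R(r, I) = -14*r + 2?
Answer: -11770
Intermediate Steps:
g(L) = -16 (g(L) = -8 - 2*4 = -8 - 8 = -16)
R(r, I) = 2 - 14*r
S(z, o) = 81 (S(z, o) = (-9)² = 81)
S(R(3, -3), g(3)) - 11851 = 81 - 11851 = -11770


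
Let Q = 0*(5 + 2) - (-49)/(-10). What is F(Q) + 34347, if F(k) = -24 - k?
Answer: 343279/10 ≈ 34328.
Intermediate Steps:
Q = -49/10 (Q = 0*7 - (-49)*(-1)/10 = 0 - 1*49/10 = 0 - 49/10 = -49/10 ≈ -4.9000)
F(Q) + 34347 = (-24 - 1*(-49/10)) + 34347 = (-24 + 49/10) + 34347 = -191/10 + 34347 = 343279/10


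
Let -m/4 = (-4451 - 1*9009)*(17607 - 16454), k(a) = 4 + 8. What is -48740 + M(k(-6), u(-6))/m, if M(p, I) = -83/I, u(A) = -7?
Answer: -21179608273517/434542640 ≈ -48740.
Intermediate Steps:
k(a) = 12
m = 62077520 (m = -4*(-4451 - 1*9009)*(17607 - 16454) = -4*(-4451 - 9009)*1153 = -(-53840)*1153 = -4*(-15519380) = 62077520)
-48740 + M(k(-6), u(-6))/m = -48740 - 83/(-7)/62077520 = -48740 - 83*(-⅐)*(1/62077520) = -48740 + (83/7)*(1/62077520) = -48740 + 83/434542640 = -21179608273517/434542640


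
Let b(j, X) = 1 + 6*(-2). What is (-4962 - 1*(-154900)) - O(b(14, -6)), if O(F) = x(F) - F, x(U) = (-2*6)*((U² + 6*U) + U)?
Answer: 150455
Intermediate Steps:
x(U) = -84*U - 12*U² (x(U) = -12*(U² + 7*U) = -84*U - 12*U²)
b(j, X) = -11 (b(j, X) = 1 - 12 = -11)
O(F) = -F - 12*F*(7 + F) (O(F) = -12*F*(7 + F) - F = -F - 12*F*(7 + F))
(-4962 - 1*(-154900)) - O(b(14, -6)) = (-4962 - 1*(-154900)) - (-11)*(-85 - 12*(-11)) = (-4962 + 154900) - (-11)*(-85 + 132) = 149938 - (-11)*47 = 149938 - 1*(-517) = 149938 + 517 = 150455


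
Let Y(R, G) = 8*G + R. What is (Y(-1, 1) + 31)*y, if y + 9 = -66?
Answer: -2850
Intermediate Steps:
Y(R, G) = R + 8*G
y = -75 (y = -9 - 66 = -75)
(Y(-1, 1) + 31)*y = ((-1 + 8*1) + 31)*(-75) = ((-1 + 8) + 31)*(-75) = (7 + 31)*(-75) = 38*(-75) = -2850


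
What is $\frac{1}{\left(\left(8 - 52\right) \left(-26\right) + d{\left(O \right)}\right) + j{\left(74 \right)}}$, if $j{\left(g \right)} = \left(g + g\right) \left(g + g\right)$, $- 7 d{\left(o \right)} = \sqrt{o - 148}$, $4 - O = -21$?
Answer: $\frac{1129352}{26029305019} + \frac{7 i \sqrt{123}}{26029305019} \approx 4.3388 \cdot 10^{-5} + 2.9826 \cdot 10^{-9} i$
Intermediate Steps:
$O = 25$ ($O = 4 - -21 = 4 + 21 = 25$)
$d{\left(o \right)} = - \frac{\sqrt{-148 + o}}{7}$ ($d{\left(o \right)} = - \frac{\sqrt{o - 148}}{7} = - \frac{\sqrt{-148 + o}}{7}$)
$j{\left(g \right)} = 4 g^{2}$ ($j{\left(g \right)} = 2 g 2 g = 4 g^{2}$)
$\frac{1}{\left(\left(8 - 52\right) \left(-26\right) + d{\left(O \right)}\right) + j{\left(74 \right)}} = \frac{1}{\left(\left(8 - 52\right) \left(-26\right) - \frac{\sqrt{-148 + 25}}{7}\right) + 4 \cdot 74^{2}} = \frac{1}{\left(\left(-44\right) \left(-26\right) - \frac{\sqrt{-123}}{7}\right) + 4 \cdot 5476} = \frac{1}{\left(1144 - \frac{i \sqrt{123}}{7}\right) + 21904} = \frac{1}{23048 - \frac{i \sqrt{123}}{7}}$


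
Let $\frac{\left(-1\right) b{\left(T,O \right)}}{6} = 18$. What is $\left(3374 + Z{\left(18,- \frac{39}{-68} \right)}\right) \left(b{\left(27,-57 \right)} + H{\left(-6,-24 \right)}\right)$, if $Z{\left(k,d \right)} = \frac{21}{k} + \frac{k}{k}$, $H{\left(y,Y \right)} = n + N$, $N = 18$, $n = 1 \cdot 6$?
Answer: $-283598$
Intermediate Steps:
$n = 6$
$H{\left(y,Y \right)} = 24$ ($H{\left(y,Y \right)} = 6 + 18 = 24$)
$b{\left(T,O \right)} = -108$ ($b{\left(T,O \right)} = \left(-6\right) 18 = -108$)
$Z{\left(k,d \right)} = 1 + \frac{21}{k}$ ($Z{\left(k,d \right)} = \frac{21}{k} + 1 = 1 + \frac{21}{k}$)
$\left(3374 + Z{\left(18,- \frac{39}{-68} \right)}\right) \left(b{\left(27,-57 \right)} + H{\left(-6,-24 \right)}\right) = \left(3374 + \frac{21 + 18}{18}\right) \left(-108 + 24\right) = \left(3374 + \frac{1}{18} \cdot 39\right) \left(-84\right) = \left(3374 + \frac{13}{6}\right) \left(-84\right) = \frac{20257}{6} \left(-84\right) = -283598$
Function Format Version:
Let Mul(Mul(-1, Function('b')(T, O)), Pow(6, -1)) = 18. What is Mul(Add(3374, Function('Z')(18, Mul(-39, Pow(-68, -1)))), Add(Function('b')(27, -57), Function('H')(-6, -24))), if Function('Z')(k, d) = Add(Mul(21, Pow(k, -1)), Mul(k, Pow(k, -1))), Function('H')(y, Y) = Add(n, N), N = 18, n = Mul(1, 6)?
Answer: -283598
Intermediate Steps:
n = 6
Function('H')(y, Y) = 24 (Function('H')(y, Y) = Add(6, 18) = 24)
Function('b')(T, O) = -108 (Function('b')(T, O) = Mul(-6, 18) = -108)
Function('Z')(k, d) = Add(1, Mul(21, Pow(k, -1))) (Function('Z')(k, d) = Add(Mul(21, Pow(k, -1)), 1) = Add(1, Mul(21, Pow(k, -1))))
Mul(Add(3374, Function('Z')(18, Mul(-39, Pow(-68, -1)))), Add(Function('b')(27, -57), Function('H')(-6, -24))) = Mul(Add(3374, Mul(Pow(18, -1), Add(21, 18))), Add(-108, 24)) = Mul(Add(3374, Mul(Rational(1, 18), 39)), -84) = Mul(Add(3374, Rational(13, 6)), -84) = Mul(Rational(20257, 6), -84) = -283598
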